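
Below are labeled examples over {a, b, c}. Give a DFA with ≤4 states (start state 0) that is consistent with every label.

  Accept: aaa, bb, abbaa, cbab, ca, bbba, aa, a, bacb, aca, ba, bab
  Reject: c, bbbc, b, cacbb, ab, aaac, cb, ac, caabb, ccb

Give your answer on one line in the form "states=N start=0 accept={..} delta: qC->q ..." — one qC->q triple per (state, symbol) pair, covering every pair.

states=4 start=0 accept={0,3} delta: 0a->0 0b->1 0c->2 1a->3 1b->0 1c->1 2a->3 2b->1 2c->0 3a->1 3b->0 3c->1

Fold the examples into a partial DFA from state 0: repeatedly fix the first undefined (state, symbol) met by the shortest-then-alphabetical prefix, trying targets in increasing order and rejecting any under which an Accept and a Reject string meet in one state with the same remainder; add a state when all current targets are rejected. Accepting states are where Accept strings end.
a: 0a undefined. 0a->0: ok.
b: 0b undefined. 0b->0: no, aaa/b meet in 0. Open state 1: 0b->1.
c: 0c undefined. 0c->0: no, aaa/c meet in 0. 0c->1: no, bb/cb meet in 1 with "b" left. Open state 2: 0c->2.
ba: 1a undefined. 1a->0: no, bacb/cb meet in 2 with "b" left. 1a->1: no, ba/b meet in 1. 1a->2: no, bacb/ccb meet in 2 with "cb" left. Open state 3: 1a->3.
bb: 1b undefined. 1b->0: ok.
ca: 2a undefined. 2a->0: no, aaa/caabb meet in 0. 2a->1: no, ca/b meet in 1. 2a->2: no, ca/c meet in 2. 2a->3: ok.
cb: 2b undefined. 2b->0: no, aaa/cb meet in 0. 2b->1: ok.
cc: 2c undefined. 2c->0: ok.
bab: 3b undefined. 3b->0: ok.
bac: 3c undefined. 3c->0: no, aaa/cacbb meet in 0. 3c->1: ok.
caa: 3a undefined. 3a->0: no, aaa/caabb meet in 0. 3a->1: ok.
bbbc: 1c undefined. 1c->0: no, aaa/bbbc meet in 0. 1c->1: ok.
All examples now run through 4 states with every (state, symbol) defined. Accept strings end in {0,3}, Reject strings end in {1,2}; accept={0,3}.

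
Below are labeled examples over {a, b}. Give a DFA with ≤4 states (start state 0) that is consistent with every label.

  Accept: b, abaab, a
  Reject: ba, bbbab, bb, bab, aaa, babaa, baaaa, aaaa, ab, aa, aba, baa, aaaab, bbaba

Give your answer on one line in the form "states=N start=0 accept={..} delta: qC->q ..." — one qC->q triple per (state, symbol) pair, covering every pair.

states=4 start=0 accept={1} delta: 0a->1 0b->1 1a->2 1b->3 2a->2 2b->0 3a->3 3b->1

Fold the examples into a partial DFA from state 0: repeatedly fix the first undefined (state, symbol) met by the shortest-then-alphabetical prefix, trying targets in increasing order and rejecting any under which an Accept and a Reject string meet in one state with the same remainder; add a state when all current targets are rejected. Accepting states are where Accept strings end.
a: 0a undefined. 0a->0: no, b/ab meet in 0 with "b" left. Open state 1: 0a->1.
b: 0b undefined. 0b->0: no, b/bb meet in 0. 0b->1: ok.
aa: 1a undefined. 1a->0: no, b/bab meet in 1. 1a->1: no, b/ba meet in 1. Open state 2: 1a->2.
ab: 1b undefined. 1b->0: no, b/aba meet in 1. 1b->1: no, b/bb meet in 1. 1b->2: no, abaab/aaaab meet in 2 with "aab" left. Open state 3: 1b->3.
aaa: 2a undefined. 2a->0: no, b/aaaa meet in 1. 2a->1: no, b/aaa meet in 1. 2a->2: ok.
aba: 3a undefined. 3a->0: no, abaab/bb meet in 3. 3a->1: no, b/aba meet in 1. 3a->2: no, abaab/bab meet in 2 with "b" left. 3a->3: ok.
bab: 2b undefined. 2b->0: ok.
bbb: 3b undefined. 3b->0: no, b/bbaba meet in 1. 3b->1: ok.
All examples now run through 4 states with every (state, symbol) defined. Accept strings end in {1}, Reject strings end in {0,2,3}; accept={1}.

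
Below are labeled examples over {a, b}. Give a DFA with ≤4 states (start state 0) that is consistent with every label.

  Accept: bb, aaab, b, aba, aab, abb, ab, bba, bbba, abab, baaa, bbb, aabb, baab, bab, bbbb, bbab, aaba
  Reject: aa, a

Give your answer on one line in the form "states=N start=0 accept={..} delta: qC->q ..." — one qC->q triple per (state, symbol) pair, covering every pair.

states=2 start=0 accept={1} delta: 0a->0 0b->1 1a->1 1b->1

Fold the examples into a partial DFA from state 0: repeatedly fix the first undefined (state, symbol) met by the shortest-then-alphabetical prefix, trying targets in increasing order and rejecting any under which an Accept and a Reject string meet in one state with the same remainder; add a state when all current targets are rejected. Accepting states are where Accept strings end.
a: 0a undefined. 0a->0: ok.
b: 0b undefined. 0b->0: no, bb/aa meet in 0. Open state 1: 0b->1.
ba: 1a undefined. 1a->0: no, aba/aa meet in 0. 1a->1: ok.
bb: 1b undefined. 1b->0: no, bb/aa meet in 0. 1b->1: ok.
All examples now run through 2 states with every (state, symbol) defined. Accept strings end in {1}, Reject strings end in {0}; accept={1}.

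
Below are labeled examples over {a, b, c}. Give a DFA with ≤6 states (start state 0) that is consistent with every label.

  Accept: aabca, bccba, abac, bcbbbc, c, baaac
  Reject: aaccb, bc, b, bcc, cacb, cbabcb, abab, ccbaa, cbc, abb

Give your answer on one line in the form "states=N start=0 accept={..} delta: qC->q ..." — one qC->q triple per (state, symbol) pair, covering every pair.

Grow the machine one transition at a time. Run the examples from 0; the earliest place one falls off (shortest prefix, ties alphabetical) gets sent to the lowest-numbered state that keeps every Accept/Reject pair distinguishable — a pair clashes when both reach the same state with identical unread suffix — and to a fresh state only if none does.
a: 0a undefined. 0a->0: ok.
b: 0b undefined. 0b->0: no, abac/bc meet in 0 with "c" left. Open state 1: 0b->1.
c: 0c undefined. 0c->0: ok.
ba: 1a undefined. 1a->0: no, abac/ccbaa meet in 0. 1a->1: no, abac/bc meet in 1 with "c" left. Open state 2: 1a->2.
bc: 1c undefined. 1c->0: no, aabca/bc meet in 0. 1c->1: ok.
abb: 1b undefined. 1b->0: no, bccba/abb meet in 0. 1b->1: no, bcbbbc/aaccb meet in 1. 1b->2: no, aabca/abb meet in 2. Open state 3: 1b->3.
baa: 2a undefined. 2a->0: no, c/ccbaa meet in 0. 2a->1: ok.
abab: 2b undefined. 2b->0: no, c/abab meet in 0. 2b->1: ok.
abac: 2c undefined. 2c->0: ok.
bcbb: 3b undefined. 3b->0: no, bcbbbc/aaccb meet in 1. 3b->1: ok.
bccba: 3a undefined. 3a->0: ok.
bcbbbc: 3c undefined. 3c->0: ok.
All examples now run through 4 states with every (state, symbol) defined. Accept strings end in {0,2}, Reject strings end in {1,3}; accept={0,2}.

states=4 start=0 accept={0,2} delta: 0a->0 0b->1 0c->0 1a->2 1b->3 1c->1 2a->1 2b->1 2c->0 3a->0 3b->1 3c->0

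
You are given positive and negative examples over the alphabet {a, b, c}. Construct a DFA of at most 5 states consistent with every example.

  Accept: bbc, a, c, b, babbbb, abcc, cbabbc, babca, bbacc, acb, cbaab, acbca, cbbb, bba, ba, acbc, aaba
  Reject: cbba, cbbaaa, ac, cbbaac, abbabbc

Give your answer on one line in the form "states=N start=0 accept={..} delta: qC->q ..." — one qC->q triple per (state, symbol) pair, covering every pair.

states=5 start=0 accept={0,1,3} delta: 0a->1 0b->0 0c->1 1a->0 1b->2 1c->2 2a->1 2b->3 2c->0 3a->4 3b->0 3c->0 4a->4 4b->4 4c->2

State merging on the prefix tree: take the shortest (then alphabetical) example prefix whose next move is undefined and point that move at state 0, else 1, else 2, ...; a target is out if some Accept/Reject pair would then sit in one state with the same input left (inseparable). If every existing state is out, open a new one.
a: 0a undefined. 0a->0: no, c/ac meet in 0 with "c" left. Open state 1: 0a->1.
b: 0b undefined. 0b->0: ok.
c: 0c undefined. 0c->0: no, a/cbba meet in 1. 0c->1: ok.
aa: 1a undefined. 1a->0: ok.
ab: 1b undefined. 1b->0: no, bbc/cbba meet in 1. 1b->1: no, bbc/abbabbc meet in 1. Open state 2: 1b->2.
ac: 1c undefined. 1c->0: no, b/ac meet in 0. 1c->1: no, bbc/ac meet in 1. 1c->2: ok.
abb: 2b undefined. 2b->0: no, bbc/cbba meet in 1. 2b->1: no, bbc/abbabbc meet in 1. 2b->2: no, babbbb/ac meet in 2. Open state 3: 2b->3.
abc: 2c undefined. 2c->0: ok.
cba: 2a undefined. 2a->0: no, cbaab/ac meet in 2. 2a->1: ok.
abba: 3a undefined. 3a->0: no, bbc/abbabbc meet in 1. 3a->1: no, bbc/cbba meet in 1. 3a->2: no, b/cbbaaa meet in 0. 3a->3: no, cbabbc/cbbaac meet in 3 with "c" left. Open state 4: 3a->4.
acbc: 3c undefined. 3c->0: ok.
cbbb: 3b undefined. 3b->0: ok.
abbab: 4b undefined. 4b->0: no, bbc/abbabbc meet in 1. 4b->1: no, b/abbabbc meet in 0. 4b->2: no, b/abbabbc meet in 0. 4b->3: no, bbc/abbabbc meet in 1. 4b->4: ok.
cbbaa: 4a undefined. 4a->0: no, bbc/cbbaaa meet in 1. 4a->1: no, b/cbbaaa meet in 0. 4a->2: no, bbc/cbbaaa meet in 1. 4a->3: no, b/cbbaac meet in 0. 4a->4: ok.
cbbaac: 4c undefined. 4c->0: no, b/cbbaac meet in 0. 4c->1: no, bbc/cbbaac meet in 1. 4c->2: ok.
All examples now run through 5 states with every (state, symbol) defined. Accept strings end in {0,1,3}, Reject strings end in {2,4}; accept={0,1,3}.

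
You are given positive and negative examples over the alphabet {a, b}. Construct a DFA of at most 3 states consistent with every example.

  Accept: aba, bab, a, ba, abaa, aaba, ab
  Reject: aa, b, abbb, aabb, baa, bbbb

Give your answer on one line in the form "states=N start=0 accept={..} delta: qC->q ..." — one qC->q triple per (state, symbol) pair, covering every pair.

states=3 start=0 accept={1,2} delta: 0a->1 0b->0 1a->0 1b->2 2a->2 2b->0

State merging on the prefix tree: take the shortest (then alphabetical) example prefix whose next move is undefined and point that move at state 0, else 1, else 2, ...; a target is out if some Accept/Reject pair would then sit in one state with the same input left (inseparable). If every existing state is out, open a new one.
a: 0a undefined. 0a->0: no, a/aa meet in 0. Open state 1: 0a->1.
b: 0b undefined. 0b->0: ok.
aa: 1a undefined. 1a->0: ok.
ab: 1b undefined. 1b->0: no, bab/aa meet in 0. 1b->1: no, aba/aa meet in 0. Open state 2: 1b->2.
aba: 2a undefined. 2a->0: no, aba/aa meet in 0. 2a->1: no, abaa/aa meet in 0. 2a->2: ok.
abb: 2b undefined. 2b->0: ok.
All examples now run through 3 states with every (state, symbol) defined. Accept strings end in {1,2}, Reject strings end in {0}; accept={1,2}.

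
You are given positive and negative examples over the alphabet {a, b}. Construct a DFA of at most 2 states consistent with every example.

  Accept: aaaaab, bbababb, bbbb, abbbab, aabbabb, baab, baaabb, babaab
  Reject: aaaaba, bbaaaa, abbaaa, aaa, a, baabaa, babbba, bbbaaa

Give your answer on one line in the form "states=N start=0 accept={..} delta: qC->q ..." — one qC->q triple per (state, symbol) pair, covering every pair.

states=2 start=0 accept={1} delta: 0a->0 0b->1 1a->0 1b->1

Grow the machine one transition at a time. Run the examples from 0; the earliest place one falls off (shortest prefix, ties alphabetical) gets sent to the lowest-numbered state that keeps every Accept/Reject pair distinguishable — a pair clashes when both reach the same state with identical unread suffix — and to a fresh state only if none does.
a: 0a undefined. 0a->0: ok.
b: 0b undefined. 0b->0: no, aaaaab/aaaaba meet in 0. Open state 1: 0b->1.
ba: 1a undefined. 1a->0: ok.
bb: 1b undefined. 1b->0: no, bbababb/aaaaba meet in 0. 1b->1: ok.
All examples now run through 2 states with every (state, symbol) defined. Accept strings end in {1}, Reject strings end in {0}; accept={1}.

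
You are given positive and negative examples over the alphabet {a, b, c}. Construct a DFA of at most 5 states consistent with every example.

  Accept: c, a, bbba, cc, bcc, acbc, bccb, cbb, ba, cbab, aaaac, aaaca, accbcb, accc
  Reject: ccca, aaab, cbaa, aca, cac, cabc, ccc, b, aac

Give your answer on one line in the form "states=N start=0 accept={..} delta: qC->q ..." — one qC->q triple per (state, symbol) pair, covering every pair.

Fold the examples into a partial DFA from state 0: repeatedly fix the first undefined (state, symbol) met by the shortest-then-alphabetical prefix, trying targets in increasing order and rejecting any under which an Accept and a Reject string meet in one state with the same remainder; add a state when all current targets are rejected. Accepting states are where Accept strings end.
a: 0a undefined. 0a->0: no, c/aac meet in 0 with "c" left. Open state 1: 0a->1.
b: 0b undefined. 0b->0: ok.
c: 0c undefined. 0c->0: no, c/ccc meet in 0. 0c->1: ok.
aa: 1a undefined. 1a->0: no, c/cac meet in 1. 1a->1: no, cc/cac meet in 1 with "c" left. Open state 2: 1a->2.
ac: 1c undefined. 1c->0: no, c/aca meet in 1. 1c->1: no, c/ccc meet in 1. 1c->2: no, acbc/cabc meet in 2 with "bc" left. Open state 3: 1c->3.
cb: 1b undefined. 1b->0: no, cbb/b meet in 0. 1b->1: ok.
aaa: 2a undefined. 2a->0: ok.
aac: 2c undefined. 2c->0: ok.
aca: 3a undefined. 3a->0: ok.
acb: 3b undefined. 3b->0: no, bccb/aaab meet in 0. 3b->1: ok.
acc: 3c undefined. 3c->0: no, c/ccca meet in 1. 3c->1: no, c/ccc meet in 1. 3c->2: no, aaaca/ccc meet in 2. 3c->3: no, cc/ccc meet in 3. Open state 4: 3c->4.
cab: 2b undefined. 2b->0: no, c/cabc meet in 1. 2b->1: no, cc/cabc meet in 3. 2b->2: ok.
accb: 4b undefined. 4b->0: ok.
accc: 4c undefined. 4c->0: no, accc/aaab meet in 0. 4c->1: ok.
ccca: 4a undefined. 4a->0: ok.
All examples now run through 5 states with every (state, symbol) defined. Accept strings end in {1,2,3}, Reject strings end in {0,4}; accept={1,2,3}.

states=5 start=0 accept={1,2,3} delta: 0a->1 0b->0 0c->1 1a->2 1b->1 1c->3 2a->0 2b->2 2c->0 3a->0 3b->1 3c->4 4a->0 4b->0 4c->1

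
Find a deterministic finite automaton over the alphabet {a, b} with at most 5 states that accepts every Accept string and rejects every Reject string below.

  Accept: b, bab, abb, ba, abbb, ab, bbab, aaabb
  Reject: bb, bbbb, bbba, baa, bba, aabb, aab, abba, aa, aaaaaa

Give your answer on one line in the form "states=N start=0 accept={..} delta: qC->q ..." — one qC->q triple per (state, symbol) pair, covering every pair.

Grow the machine one transition at a time. Run the examples from 0; the earliest place one falls off (shortest prefix, ties alphabetical) gets sent to the lowest-numbered state that keeps every Accept/Reject pair distinguishable — a pair clashes when both reach the same state with identical unread suffix — and to a fresh state only if none does.
a: 0a undefined. 0a->0: no, b/aab meet in 0 with "b" left. Open state 1: 0a->1.
b: 0b undefined. 0b->0: no, b/bb meet in 0. 0b->1: no, bab/aab meet in 1 with "ab" left. Open state 2: 0b->2.
aa: 1a undefined. 1a->0: no, b/aab meet in 2. 1a->1: no, abb/aabb meet in 1 with "bb" left. 1a->2: no, b/aa meet in 2. Open state 3: 1a->3.
ab: 1b undefined. 1b->0: no, ba/abba meet in 2 with "a" left. 1b->1: ok.
ba: 2a undefined. 2a->0: no, abb/baa meet in 1. 2a->1: ok.
bb: 2b undefined. 2b->0: no, bab/bbba meet in 1. 2b->1: no, bab/bb meet in 1. 2b->2: no, b/bb meet in 2. 2b->3: ok.
aaa: 3a undefined. 3a->0: no, aaabb/bb meet in 3. 3a->1: no, bab/bba meet in 1. 3a->2: no, b/bba meet in 2. 3a->3: no, bbab/aab meet in 3 with "b" left. Open state 4: 3a->4.
aab: 3b undefined. 3b->0: no, b/bbbb meet in 2. 3b->1: no, bab/bbbb meet in 1. 3b->2: no, b/aab meet in 2. 3b->3: ok.
aaaa: 4a undefined. 4a->0: ok.
aaab: 4b undefined. 4b->0: ok.
All examples now run through 5 states with every (state, symbol) defined. Accept strings end in {0,1,2}, Reject strings end in {3,4}; accept={0,1,2}.

states=5 start=0 accept={0,1,2} delta: 0a->1 0b->2 1a->3 1b->1 2a->1 2b->3 3a->4 3b->3 4a->0 4b->0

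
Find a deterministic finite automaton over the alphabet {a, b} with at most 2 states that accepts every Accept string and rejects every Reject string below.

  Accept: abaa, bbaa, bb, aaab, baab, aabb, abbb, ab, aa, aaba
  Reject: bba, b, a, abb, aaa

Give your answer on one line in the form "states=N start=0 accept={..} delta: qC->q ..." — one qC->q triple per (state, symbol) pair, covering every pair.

states=2 start=0 accept={0} delta: 0a->1 0b->1 1a->0 1b->0

Fold the examples into a partial DFA from state 0: repeatedly fix the first undefined (state, symbol) met by the shortest-then-alphabetical prefix, trying targets in increasing order and rejecting any under which an Accept and a Reject string meet in one state with the same remainder; add a state when all current targets are rejected. Accepting states are where Accept strings end.
a: 0a undefined. 0a->0: no, bb/abb meet in 0 with "bb" left. Open state 1: 0a->1.
b: 0b undefined. 0b->0: no, bb/b meet in 0. 0b->1: ok.
aa: 1a undefined. 1a->0: ok.
ab: 1b undefined. 1b->0: ok.
All examples now run through 2 states with every (state, symbol) defined. Accept strings end in {0}, Reject strings end in {1}; accept={0}.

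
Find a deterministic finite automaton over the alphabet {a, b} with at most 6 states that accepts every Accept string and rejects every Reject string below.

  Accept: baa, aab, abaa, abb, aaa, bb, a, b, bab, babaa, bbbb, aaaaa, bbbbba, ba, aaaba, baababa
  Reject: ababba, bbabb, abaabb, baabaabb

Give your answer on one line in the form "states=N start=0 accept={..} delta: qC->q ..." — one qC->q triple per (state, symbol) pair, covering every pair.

states=4 start=0 accept={0,1,2} delta: 0a->0 0b->1 1a->1 1b->2 2a->1 2b->3 3a->3 3b->0

Fold the examples into a partial DFA from state 0: repeatedly fix the first undefined (state, symbol) met by the shortest-then-alphabetical prefix, trying targets in increasing order and rejecting any under which an Accept and a Reject string meet in one state with the same remainder; add a state when all current targets are rejected. Accepting states are where Accept strings end.
a: 0a undefined. 0a->0: ok.
b: 0b undefined. 0b->0: no, baa/ababba meet in 0. Open state 1: 0b->1.
ba: 1a undefined. 1a->0: no, abb/abaabb meet in 1 with "b" left. 1a->1: ok.
bb: 1b undefined. 1b->0: no, baa/ababba meet in 1. 1b->1: no, baa/ababba meet in 1. Open state 2: 1b->2.
bba: 2a undefined. 2a->0: no, abb/bbabb meet in 2. 2a->1: ok.
bbb: 2b undefined. 2b->0: no, aaa/ababba meet in 0. 2b->1: no, baa/ababba meet in 1. 2b->2: no, baa/ababba meet in 1. Open state 3: 2b->3.
bbbb: 3b undefined. 3b->0: ok.
ababba: 3a undefined. 3a->0: no, aaa/ababba meet in 0. 3a->1: no, baa/ababba meet in 1. 3a->2: no, abb/ababba meet in 2. 3a->3: ok.
All examples now run through 4 states with every (state, symbol) defined. Accept strings end in {0,1,2}, Reject strings end in {3}; accept={0,1,2}.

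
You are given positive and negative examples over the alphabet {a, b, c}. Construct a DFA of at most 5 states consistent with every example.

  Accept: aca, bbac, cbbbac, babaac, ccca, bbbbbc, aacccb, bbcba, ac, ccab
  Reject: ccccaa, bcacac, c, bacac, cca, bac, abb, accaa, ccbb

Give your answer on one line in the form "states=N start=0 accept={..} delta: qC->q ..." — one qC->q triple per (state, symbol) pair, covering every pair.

Grow the machine one transition at a time. Run the examples from 0; the earliest place one falls off (shortest prefix, ties alphabetical) gets sent to the lowest-numbered state that keeps every Accept/Reject pair distinguishable — a pair clashes when both reach the same state with identical unread suffix — and to a fresh state only if none does.
a: 0a undefined. 0a->0: no, ac/c meet in 0 with "c" left. Open state 1: 0a->1.
b: 0b undefined. 0b->0: no, bbac/bac meet in 1 with "c" left. 0b->1: ok.
c: 0c undefined. 0c->0: no, ccca/cca meet in 1. 0c->1: no, aca/cca meet in 1 with "ca" left. Open state 2: 0c->2.
aa: 1a undefined. 1a->0: ok.
ab: 1b undefined. 1b->0: ok.
ac: 1c undefined. 1c->0: no, aca/abb meet in 1. 1c->1: no, bbac/abb meet in 1. 1c->2: no, bbac/c meet in 2. Open state 3: 1c->3.
cb: 2b undefined. 2b->0: no, bbcba/abb meet in 1. 2b->1: no, cbbbac/c meet in 2. 2b->2: no, cbbbac/bacac meet in 2 with "ac" left. 2b->3: ok.
cc: 2c undefined. 2c->0: no, ccab/ccccaa meet in 0. 2c->1: no, ccab/abb meet in 1. 2c->2: no, ccca/cca meet in 2 with "a" left. 2c->3: no, aca/cca meet in 3 with "a" left. Open state 4: 2c->4.
aca: 3a undefined. 3a->0: ok.
acc: 3c undefined. 3c->0: no, aca/accaa meet in 0. 3c->1: ok.
cbb: 3b undefined. 3b->0: no, cbbbac/c meet in 2. 3b->1: ok.
cca: 4a undefined. 4a->0: no, aca/cca meet in 0. 4a->1: ok.
ccb: 4b undefined. 4b->0: ok.
ccc: 4c undefined. 4c->0: no, ccca/cca meet in 1. 4c->1: ok.
baca: 2a undefined. 2a->0: ok.
All examples now run through 5 states with every (state, symbol) defined. Accept strings end in {0,3}, Reject strings end in {1,2}; accept={0,3}.

states=5 start=0 accept={0,3} delta: 0a->1 0b->1 0c->2 1a->0 1b->0 1c->3 2a->0 2b->3 2c->4 3a->0 3b->1 3c->1 4a->1 4b->0 4c->1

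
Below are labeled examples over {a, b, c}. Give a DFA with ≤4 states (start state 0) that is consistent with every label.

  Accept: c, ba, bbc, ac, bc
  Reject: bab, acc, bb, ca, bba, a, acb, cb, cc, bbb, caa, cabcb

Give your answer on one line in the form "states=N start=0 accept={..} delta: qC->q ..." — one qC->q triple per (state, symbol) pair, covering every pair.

Fold the examples into a partial DFA from state 0: repeatedly fix the first undefined (state, symbol) met by the shortest-then-alphabetical prefix, trying targets in increasing order and rejecting any under which an Accept and a Reject string meet in one state with the same remainder; add a state when all current targets are rejected. Accepting states are where Accept strings end.
a: 0a undefined. 0a->0: ok.
b: 0b undefined. 0b->0: no, ba/bab meet in 0. Open state 1: 0b->1.
c: 0c undefined. 0c->0: no, c/acc meet in 0. 0c->1: no, ba/ca meet in 1 with "a" left. Open state 2: 0c->2.
ba: 1a undefined. 1a->0: no, ba/a meet in 0. 1a->1: ok.
bb: 1b undefined. 1b->0: no, ba/bbb meet in 1. 1b->1: no, ba/bab meet in 1. 1b->2: no, c/bab meet in 2. Open state 3: 1b->3.
bc: 1c undefined. 1c->0: no, bc/a meet in 0. 1c->1: ok.
ca: 2a undefined. 2a->0: ok.
cb: 2b undefined. 2b->0: ok.
cc: 2c undefined. 2c->0: ok.
bba: 3a undefined. 3a->0: ok.
bbb: 3b undefined. 3b->0: ok.
bbc: 3c undefined. 3c->0: no, bbc/acc meet in 0. 3c->1: ok.
All examples now run through 4 states with every (state, symbol) defined. Accept strings end in {1,2}, Reject strings end in {0,3}; accept={1,2}.

states=4 start=0 accept={1,2} delta: 0a->0 0b->1 0c->2 1a->1 1b->3 1c->1 2a->0 2b->0 2c->0 3a->0 3b->0 3c->1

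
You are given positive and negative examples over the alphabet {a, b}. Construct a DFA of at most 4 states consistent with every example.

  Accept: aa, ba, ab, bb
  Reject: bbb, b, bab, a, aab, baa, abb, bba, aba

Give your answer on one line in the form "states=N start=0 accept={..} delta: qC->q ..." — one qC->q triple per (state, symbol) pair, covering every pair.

Grow the machine one transition at a time. Run the examples from 0; the earliest place one falls off (shortest prefix, ties alphabetical) gets sent to the lowest-numbered state that keeps every Accept/Reject pair distinguishable — a pair clashes when both reach the same state with identical unread suffix — and to a fresh state only if none does.
a: 0a undefined. 0a->0: no, aa/a meet in 0. Open state 1: 0a->1.
b: 0b undefined. 0b->0: no, aa/baa meet in 1 with "a" left. 0b->1: ok.
aa: 1a undefined. 1a->0: ok.
ab: 1b undefined. 1b->0: ok.
All examples now run through 2 states with every (state, symbol) defined. Accept strings end in {0}, Reject strings end in {1}; accept={0}.

states=2 start=0 accept={0} delta: 0a->1 0b->1 1a->0 1b->0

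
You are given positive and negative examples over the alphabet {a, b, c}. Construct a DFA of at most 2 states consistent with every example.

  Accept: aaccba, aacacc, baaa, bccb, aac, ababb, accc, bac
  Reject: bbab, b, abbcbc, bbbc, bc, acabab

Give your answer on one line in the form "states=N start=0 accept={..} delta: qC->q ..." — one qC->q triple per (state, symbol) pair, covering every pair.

states=2 start=0 accept={0} delta: 0a->0 0b->1 0c->0 1a->0 1b->0 1c->1

State merging on the prefix tree: take the shortest (then alphabetical) example prefix whose next move is undefined and point that move at state 0, else 1, else 2, ...; a target is out if some Accept/Reject pair would then sit in one state with the same input left (inseparable). If every existing state is out, open a new one.
a: 0a undefined. 0a->0: ok.
b: 0b undefined. 0b->0: no, baaa/bbab meet in 0. Open state 1: 0b->1.
ac: 0c undefined. 0c->0: ok.
ba: 1a undefined. 1a->0: ok.
bb: 1b undefined. 1b->0: ok.
bc: 1c undefined. 1c->0: no, aaccba/abbcbc meet in 0. 1c->1: ok.
All examples now run through 2 states with every (state, symbol) defined. Accept strings end in {0}, Reject strings end in {1}; accept={0}.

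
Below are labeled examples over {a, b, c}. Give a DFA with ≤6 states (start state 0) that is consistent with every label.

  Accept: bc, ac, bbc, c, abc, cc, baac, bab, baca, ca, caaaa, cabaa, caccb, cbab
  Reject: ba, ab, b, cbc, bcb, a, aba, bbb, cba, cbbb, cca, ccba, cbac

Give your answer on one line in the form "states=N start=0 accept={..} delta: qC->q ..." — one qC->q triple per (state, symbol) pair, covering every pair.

Grow the machine one transition at a time. Run the examples from 0; the earliest place one falls off (shortest prefix, ties alphabetical) gets sent to the lowest-numbered state that keeps every Accept/Reject pair distinguishable — a pair clashes when both reach the same state with identical unread suffix — and to a fresh state only if none does.
a: 0a undefined. 0a->0: ok.
b: 0b undefined. 0b->0: no, bab/ba meet in 0. Open state 1: 0b->1.
c: 0c undefined. 0c->0: no, bc/cbc meet in 1 with "c" left. 0c->1: no, ac/ab meet in 1. Open state 2: 0c->2.
ba: 1a undefined. 1a->0: no, bab/ab meet in 1. 1a->1: ok.
bb: 1b undefined. 1b->0: no, bab/a meet in 0. 1b->1: no, bab/ba meet in 1. 1b->2: ok.
bc: 1c undefined. 1c->0: no, bc/a meet in 0. 1c->1: no, bc/ba meet in 1. 1c->2: ok.
ca: 2a undefined. 2a->0: no, baca/a meet in 0. 2a->1: no, baca/ba meet in 1. 2a->2: ok.
cb: 2b undefined. 2b->0: no, bc/cbc meet in 2. 2b->1: no, bc/cbc meet in 2. 2b->2: no, bc/bcb meet in 2. Open state 3: 2b->3.
cc: 2c undefined. 2c->0: no, bbc/a meet in 0. 2c->1: no, bc/ccba meet in 2. 2c->2: no, bc/cca meet in 2. 2c->3: no, bbc/bcb meet in 3. Open state 4: 2c->4.
cba: 3a undefined. 3a->0: no, bc/cbac meet in 2. 3a->1: no, bc/cbac meet in 2. 3a->2: no, bc/cba meet in 2. 3a->3: no, cabaa/bcb meet in 3. 3a->4: no, bbc/cba meet in 4. Open state 5: 3a->5.
cbb: 3b undefined. 3b->0: ok.
cbc: 3c undefined. 3c->0: ok.
cca: 4a undefined. 4a->0: ok.
ccb: 4b undefined. 4b->0: ok.
cacc: 4c undefined. 4c->0: no, caccb/ba meet in 1. 4c->1: ok.
cbab: 5b undefined. 5b->0: no, cbab/cbc meet in 0. 5b->1: no, cbab/ba meet in 1. 5b->2: ok.
cbac: 5c undefined. 5c->0: ok.
cabaa: 5a undefined. 5a->0: no, cabaa/cbc meet in 0. 5a->1: no, cabaa/ba meet in 1. 5a->2: ok.
All examples now run through 6 states with every (state, symbol) defined. Accept strings end in {2,4}, Reject strings end in {0,1,3,5}; accept={2,4}.

states=6 start=0 accept={2,4} delta: 0a->0 0b->1 0c->2 1a->1 1b->2 1c->2 2a->2 2b->3 2c->4 3a->5 3b->0 3c->0 4a->0 4b->0 4c->1 5a->2 5b->2 5c->0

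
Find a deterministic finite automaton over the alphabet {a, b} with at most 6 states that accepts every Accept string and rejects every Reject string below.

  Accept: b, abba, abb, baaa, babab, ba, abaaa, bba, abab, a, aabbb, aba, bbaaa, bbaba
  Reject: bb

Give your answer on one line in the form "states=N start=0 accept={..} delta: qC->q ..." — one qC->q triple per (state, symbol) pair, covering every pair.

states=3 start=0 accept={0,1} delta: 0a->1 0b->1 1a->0 1b->2 2a->0 2b->0

Fold the examples into a partial DFA from state 0: repeatedly fix the first undefined (state, symbol) met by the shortest-then-alphabetical prefix, trying targets in increasing order and rejecting any under which an Accept and a Reject string meet in one state with the same remainder; add a state when all current targets are rejected. Accepting states are where Accept strings end.
a: 0a undefined. 0a->0: no, abb/bb meet in 0 with "bb" left. Open state 1: 0a->1.
b: 0b undefined. 0b->0: no, b/bb meet in 0. 0b->1: ok.
aa: 1a undefined. 1a->0: ok.
ab: 1b undefined. 1b->0: no, abba/bb meet in 0. 1b->1: no, b/bb meet in 1. Open state 2: 1b->2.
aba: 2a undefined. 2a->0: ok.
abb: 2b undefined. 2b->0: ok.
All examples now run through 3 states with every (state, symbol) defined. Accept strings end in {0,1}, Reject strings end in {2}; accept={0,1}.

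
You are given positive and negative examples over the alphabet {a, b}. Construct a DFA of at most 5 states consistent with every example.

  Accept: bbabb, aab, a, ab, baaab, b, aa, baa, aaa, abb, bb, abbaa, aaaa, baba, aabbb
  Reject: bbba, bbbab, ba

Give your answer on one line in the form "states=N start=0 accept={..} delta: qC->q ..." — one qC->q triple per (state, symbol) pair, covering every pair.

State merging on the prefix tree: take the shortest (then alphabetical) example prefix whose next move is undefined and point that move at state 0, else 1, else 2, ...; a target is out if some Accept/Reject pair would then sit in one state with the same input left (inseparable). If every existing state is out, open a new one.
a: 0a undefined. 0a->0: ok.
b: 0b undefined. 0b->0: no, bbabb/bbba meet in 0. Open state 1: 0b->1.
ba: 1a undefined. 1a->0: no, a/ba meet in 0. 1a->1: no, aab/ba meet in 1. Open state 2: 1a->2.
bb: 1b undefined. 1b->0: ok.
baa: 2a undefined. 2a->0: ok.
bab: 2b undefined. 2b->0: no, bbabb/bbbab meet in 0. 2b->1: no, aab/bbbab meet in 1. 2b->2: ok.
All examples now run through 3 states with every (state, symbol) defined. Accept strings end in {0,1}, Reject strings end in {2}; accept={0,1}.

states=3 start=0 accept={0,1} delta: 0a->0 0b->1 1a->2 1b->0 2a->0 2b->2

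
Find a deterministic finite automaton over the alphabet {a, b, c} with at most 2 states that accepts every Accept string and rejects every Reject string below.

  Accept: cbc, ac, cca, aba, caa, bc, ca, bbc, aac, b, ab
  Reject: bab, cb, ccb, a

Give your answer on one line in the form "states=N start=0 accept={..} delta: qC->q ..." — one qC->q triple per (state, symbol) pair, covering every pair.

Grow the machine one transition at a time. Run the examples from 0; the earliest place one falls off (shortest prefix, ties alphabetical) gets sent to the lowest-numbered state that keeps every Accept/Reject pair distinguishable — a pair clashes when both reach the same state with identical unread suffix — and to a fresh state only if none does.
a: 0a undefined. 0a->0: ok.
b: 0b undefined. 0b->0: no, aba/bab meet in 0. Open state 1: 0b->1.
c: 0c undefined. 0c->0: no, ac/a meet in 0. 0c->1: ok.
ba: 1a undefined. 1a->0: no, ac/bab meet in 1. 1a->1: ok.
bb: 1b undefined. 1b->0: ok.
bc: 1c undefined. 1c->0: no, cbc/ccb meet in 1. 1c->1: ok.
All examples now run through 2 states with every (state, symbol) defined. Accept strings end in {1}, Reject strings end in {0}; accept={1}.

states=2 start=0 accept={1} delta: 0a->0 0b->1 0c->1 1a->1 1b->0 1c->1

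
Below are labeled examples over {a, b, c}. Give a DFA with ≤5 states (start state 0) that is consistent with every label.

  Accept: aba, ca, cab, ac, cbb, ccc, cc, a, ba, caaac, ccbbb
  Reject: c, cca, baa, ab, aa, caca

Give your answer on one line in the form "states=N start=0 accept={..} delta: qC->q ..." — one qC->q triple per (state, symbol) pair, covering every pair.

states=4 start=0 accept={1,3} delta: 0a->1 0b->0 0c->2 1a->0 1b->0 1c->1 2a->3 2b->3 2c->3 3a->0 3b->3 3c->1

Grow the machine one transition at a time. Run the examples from 0; the earliest place one falls off (shortest prefix, ties alphabetical) gets sent to the lowest-numbered state that keeps every Accept/Reject pair distinguishable — a pair clashes when both reach the same state with identical unread suffix — and to a fresh state only if none does.
a: 0a undefined. 0a->0: no, ac/c meet in 0 with "c" left. Open state 1: 0a->1.
b: 0b undefined. 0b->0: ok.
c: 0c undefined. 0c->0: no, ca/cca meet in 1. 0c->1: no, ca/baa meet in 1 with "a" left. Open state 2: 0c->2.
aa: 1a undefined. 1a->0: ok.
ab: 1b undefined. 1b->0: ok.
ac: 1c undefined. 1c->0: no, ac/baa meet in 0. 1c->1: ok.
ca: 2a undefined. 2a->0: no, ca/baa meet in 0. 2a->1: no, cab/baa meet in 0. 2a->2: no, ca/c meet in 2. Open state 3: 2a->3.
cb: 2b undefined. 2b->0: no, cbb/baa meet in 0. 2b->1: no, cbb/baa meet in 0. 2b->2: no, cbb/c meet in 2. 2b->3: ok.
cc: 2c undefined. 2c->0: no, aba/cca meet in 1. 2c->1: no, ccbbb/cca meet in 0. 2c->2: no, ca/cca meet in 3. 2c->3: ok.
caa: 3a undefined. 3a->0: ok.
cab: 3b undefined. 3b->0: no, cab/cca meet in 0. 3b->1: no, ccbbb/cca meet in 0. 3b->2: no, cab/c meet in 2. 3b->3: ok.
cac: 3c undefined. 3c->0: no, aba/caca meet in 1. 3c->1: ok.
All examples now run through 4 states with every (state, symbol) defined. Accept strings end in {1,3}, Reject strings end in {0,2}; accept={1,3}.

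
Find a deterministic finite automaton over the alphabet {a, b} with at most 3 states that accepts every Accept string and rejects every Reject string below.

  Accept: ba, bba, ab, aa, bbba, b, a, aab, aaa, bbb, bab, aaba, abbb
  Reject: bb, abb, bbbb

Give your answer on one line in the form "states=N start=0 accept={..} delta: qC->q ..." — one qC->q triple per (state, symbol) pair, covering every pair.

states=3 start=0 accept={0,1} delta: 0a->0 0b->1 1a->0 1b->2 2a->0 2b->1

Fold the examples into a partial DFA from state 0: repeatedly fix the first undefined (state, symbol) met by the shortest-then-alphabetical prefix, trying targets in increasing order and rejecting any under which an Accept and a Reject string meet in one state with the same remainder; add a state when all current targets are rejected. Accepting states are where Accept strings end.
a: 0a undefined. 0a->0: ok.
b: 0b undefined. 0b->0: no, ba/bb meet in 0. Open state 1: 0b->1.
ba: 1a undefined. 1a->0: ok.
bb: 1b undefined. 1b->0: no, ba/bb meet in 0. 1b->1: no, ab/bb meet in 1. Open state 2: 1b->2.
bba: 2a undefined. 2a->0: ok.
bbb: 2b undefined. 2b->0: no, ab/bbbb meet in 1. 2b->1: ok.
All examples now run through 3 states with every (state, symbol) defined. Accept strings end in {0,1}, Reject strings end in {2}; accept={0,1}.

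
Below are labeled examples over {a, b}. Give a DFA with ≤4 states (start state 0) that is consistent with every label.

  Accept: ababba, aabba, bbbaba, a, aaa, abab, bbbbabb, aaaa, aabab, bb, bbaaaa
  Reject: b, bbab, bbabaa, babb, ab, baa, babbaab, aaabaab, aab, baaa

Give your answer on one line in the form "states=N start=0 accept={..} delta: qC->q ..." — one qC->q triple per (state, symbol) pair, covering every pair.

Fold the examples into a partial DFA from state 0: repeatedly fix the first undefined (state, symbol) met by the shortest-then-alphabetical prefix, trying targets in increasing order and rejecting any under which an Accept and a Reject string meet in one state with the same remainder; add a state when all current targets are rejected. Accepting states are where Accept strings end.
a: 0a undefined. 0a->0: ok.
b: 0b undefined. 0b->0: no, ababba/b meet in 0. Open state 1: 0b->1.
ba: 1a undefined. 1a->0: no, a/baa meet in 0. 1a->1: no, abab/aaabaab meet in 1 with "b" left. Open state 2: 1a->2.
bb: 1b undefined. 1b->0: ok.
baa: 2a undefined. 2a->0: no, aabba/bbabaa meet in 0. 2a->1: no, aabba/aaabaab meet in 0. 2a->2: no, abab/aaabaab meet in 2 with "b" left. Open state 3: 2a->3.
bab: 2b undefined. 2b->0: ok.
baaa: 3a undefined. 3a->0: no, aabba/baaa meet in 0. 3a->1: ok.
aaabaab: 3b undefined. 3b->0: no, aabba/babbaab meet in 0. 3b->1: ok.
All examples now run through 4 states with every (state, symbol) defined. Accept strings end in {0,2}, Reject strings end in {1,3}; accept={0,2}.

states=4 start=0 accept={0,2} delta: 0a->0 0b->1 1a->2 1b->0 2a->3 2b->0 3a->1 3b->1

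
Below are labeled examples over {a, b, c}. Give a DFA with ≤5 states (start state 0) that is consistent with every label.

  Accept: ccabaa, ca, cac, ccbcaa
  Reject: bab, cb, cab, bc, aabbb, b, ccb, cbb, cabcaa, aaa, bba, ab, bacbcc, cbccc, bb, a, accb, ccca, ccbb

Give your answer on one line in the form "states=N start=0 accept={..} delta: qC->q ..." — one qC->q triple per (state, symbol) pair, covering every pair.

states=5 start=0 accept={2} delta: 0a->0 0b->0 0c->1 1a->2 1b->0 1c->3 2a->1 2b->0 2c->2 3a->3 3b->4 3c->0 4a->1 4b->0 4c->2

Grow the machine one transition at a time. Run the examples from 0; the earliest place one falls off (shortest prefix, ties alphabetical) gets sent to the lowest-numbered state that keeps every Accept/Reject pair distinguishable — a pair clashes when both reach the same state with identical unread suffix — and to a fresh state only if none does.
a: 0a undefined. 0a->0: ok.
b: 0b undefined. 0b->0: ok.
c: 0c undefined. 0c->0: no, ccabaa/bab meet in 0. Open state 1: 0c->1.
ca: 1a undefined. 1a->0: no, ca/bab meet in 0. 1a->1: no, ca/bc meet in 1. Open state 2: 1a->2.
cb: 1b undefined. 1b->0: ok.
cc: 1c undefined. 1c->0: no, ccabaa/bab meet in 0. 1c->1: no, ca/ccca meet in 2. 1c->2: no, ca/bacbcc meet in 2. Open state 3: 1c->3.
cab: 2b undefined. 2b->0: ok.
cac: 2c undefined. 2c->0: no, cac/bab meet in 0. 2c->1: no, cac/bc meet in 1. 2c->2: ok.
cca: 3a undefined. 3a->0: no, ccabaa/bab meet in 0. 3a->1: no, ccabaa/bab meet in 0. 3a->2: no, ccabaa/bab meet in 0. 3a->3: ok.
ccb: 3b undefined. 3b->0: no, ccabaa/bab meet in 0. 3b->1: no, ccabaa/cabcaa meet in 2 with "a" left. 3b->2: no, ca/ccb meet in 2. 3b->3: no, ccabaa/ccb meet in 3. Open state 4: 3b->4.
ccc: 3c undefined. 3c->0: ok.
ccbb: 4b undefined. 4b->0: ok.
ccbc: 4c undefined. 4c->0: no, ccbcaa/bab meet in 0. 4c->1: no, ccbcaa/cabcaa meet in 2 with "a" left. 4c->2: ok.
ccaba: 4a undefined. 4a->0: no, ccabaa/bab meet in 0. 4a->1: ok.
ccbca: 2a undefined. 2a->0: no, ccbcaa/bab meet in 0. 2a->1: ok.
All examples now run through 5 states with every (state, symbol) defined. Accept strings end in {2}, Reject strings end in {0,1,3,4}; accept={2}.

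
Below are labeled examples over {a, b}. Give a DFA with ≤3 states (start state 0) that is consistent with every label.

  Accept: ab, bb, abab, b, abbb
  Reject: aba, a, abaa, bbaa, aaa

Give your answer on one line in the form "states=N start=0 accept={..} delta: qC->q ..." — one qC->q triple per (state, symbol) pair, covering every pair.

Fold the examples into a partial DFA from state 0: repeatedly fix the first undefined (state, symbol) met by the shortest-then-alphabetical prefix, trying targets in increasing order and rejecting any under which an Accept and a Reject string meet in one state with the same remainder; add a state when all current targets are rejected. Accepting states are where Accept strings end.
a: 0a undefined. 0a->0: ok.
b: 0b undefined. 0b->0: no, ab/aba meet in 0. Open state 1: 0b->1.
bb: 1b undefined. 1b->0: no, bb/a meet in 0. 1b->1: ok.
aba: 1a undefined. 1a->0: ok.
All examples now run through 2 states with every (state, symbol) defined. Accept strings end in {1}, Reject strings end in {0}; accept={1}.

states=2 start=0 accept={1} delta: 0a->0 0b->1 1a->0 1b->1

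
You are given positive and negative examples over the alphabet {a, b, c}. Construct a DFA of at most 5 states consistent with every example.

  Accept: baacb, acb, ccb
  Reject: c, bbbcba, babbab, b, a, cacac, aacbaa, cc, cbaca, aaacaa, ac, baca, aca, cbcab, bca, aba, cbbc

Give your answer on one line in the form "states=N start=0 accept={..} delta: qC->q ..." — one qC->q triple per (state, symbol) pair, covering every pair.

Fold the examples into a partial DFA from state 0: repeatedly fix the first undefined (state, symbol) met by the shortest-then-alphabetical prefix, trying targets in increasing order and rejecting any under which an Accept and a Reject string meet in one state with the same remainder; add a state when all current targets are rejected. Accepting states are where Accept strings end.
a: 0a undefined. 0a->0: ok.
b: 0b undefined. 0b->0: ok.
c: 0c undefined. 0c->0: no, baacb/c meet in 0. Open state 1: 0c->1.
ca: 1a undefined. 1a->0: ok.
cb: 1b undefined. 1b->0: no, baacb/bbbcba meet in 0. 1b->1: no, baacb/c meet in 1. Open state 2: 1b->2.
cc: 1c undefined. 1c->0: no, ccb/babbab meet in 0. 1c->1: ok.
cba: 2a undefined. 2a->0: ok.
cbb: 2b undefined. 2b->0: ok.
cbc: 2c undefined. 2c->0: ok.
All examples now run through 3 states with every (state, symbol) defined. Accept strings end in {2}, Reject strings end in {0,1}; accept={2}.

states=3 start=0 accept={2} delta: 0a->0 0b->0 0c->1 1a->0 1b->2 1c->1 2a->0 2b->0 2c->0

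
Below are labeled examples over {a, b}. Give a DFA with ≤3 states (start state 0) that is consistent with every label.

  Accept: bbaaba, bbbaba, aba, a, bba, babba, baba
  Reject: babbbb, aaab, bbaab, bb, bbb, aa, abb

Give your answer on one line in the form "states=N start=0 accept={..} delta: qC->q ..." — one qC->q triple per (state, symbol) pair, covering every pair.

states=2 start=0 accept={1} delta: 0a->1 0b->0 1a->0 1b->0

Grow the machine one transition at a time. Run the examples from 0; the earliest place one falls off (shortest prefix, ties alphabetical) gets sent to the lowest-numbered state that keeps every Accept/Reject pair distinguishable — a pair clashes when both reach the same state with identical unread suffix — and to a fresh state only if none does.
a: 0a undefined. 0a->0: no, a/aa meet in 0. Open state 1: 0a->1.
b: 0b undefined. 0b->0: ok.
aa: 1a undefined. 1a->0: ok.
ab: 1b undefined. 1b->0: ok.
All examples now run through 2 states with every (state, symbol) defined. Accept strings end in {1}, Reject strings end in {0}; accept={1}.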